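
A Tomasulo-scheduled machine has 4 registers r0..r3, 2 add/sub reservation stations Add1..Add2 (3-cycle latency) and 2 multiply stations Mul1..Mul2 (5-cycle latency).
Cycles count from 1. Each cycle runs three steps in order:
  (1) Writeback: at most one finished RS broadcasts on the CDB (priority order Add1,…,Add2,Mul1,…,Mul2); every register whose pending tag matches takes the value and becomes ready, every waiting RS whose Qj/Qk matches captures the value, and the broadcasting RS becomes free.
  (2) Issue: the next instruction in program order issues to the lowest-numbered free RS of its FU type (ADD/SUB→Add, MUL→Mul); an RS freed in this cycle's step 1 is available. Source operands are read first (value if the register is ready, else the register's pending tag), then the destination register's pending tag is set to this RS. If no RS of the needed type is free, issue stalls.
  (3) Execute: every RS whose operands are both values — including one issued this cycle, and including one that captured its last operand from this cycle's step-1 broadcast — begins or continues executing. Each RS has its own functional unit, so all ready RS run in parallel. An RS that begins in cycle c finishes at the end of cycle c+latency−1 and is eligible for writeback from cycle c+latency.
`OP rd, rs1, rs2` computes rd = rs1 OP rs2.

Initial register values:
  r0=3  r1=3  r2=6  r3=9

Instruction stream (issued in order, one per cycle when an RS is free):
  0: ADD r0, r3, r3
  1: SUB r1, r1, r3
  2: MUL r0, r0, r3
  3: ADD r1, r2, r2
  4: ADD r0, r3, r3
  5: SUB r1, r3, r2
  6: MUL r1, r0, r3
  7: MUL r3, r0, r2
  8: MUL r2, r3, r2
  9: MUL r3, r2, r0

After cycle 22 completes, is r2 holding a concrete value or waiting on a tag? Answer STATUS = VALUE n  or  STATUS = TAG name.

  c1: issue ADD r0<-Add1  regs: r0:Add1,r1:3,r2:6,r3:9
  c2: issue SUB r1<-Add2  regs: r0:Add1,r1:Add2,r2:6,r3:9
  c3: issue MUL r0<-Mul1  regs: r0:Mul1,r1:Add2,r2:6,r3:9
  c4: CDB Add1=18; issue ADD r1<-Add1  regs: r0:Mul1,r1:Add1,r2:6,r3:9
  c5: CDB Add2=-6; issue ADD r0<-Add2  regs: r0:Add2,r1:Add1,r2:6,r3:9
  c6: stall  regs: r0:Add2,r1:Add1,r2:6,r3:9
  c7: CDB Add1=12; issue SUB r1<-Add1  regs: r0:Add2,r1:Add1,r2:6,r3:9
  c8: CDB Add2=18; issue MUL r1<-Mul2  regs: r0:18,r1:Mul2,r2:6,r3:9
  c9: CDB Mul1=162; issue MUL r3<-Mul1  regs: r0:18,r1:Mul2,r2:6,r3:Mul1
  c10: CDB Add1=3; stall  regs: r0:18,r1:Mul2,r2:6,r3:Mul1
  c11: stall  regs: r0:18,r1:Mul2,r2:6,r3:Mul1
  c12: stall  regs: r0:18,r1:Mul2,r2:6,r3:Mul1
  c13: CDB Mul2=162; issue MUL r2<-Mul2  regs: r0:18,r1:162,r2:Mul2,r3:Mul1
  c14: CDB Mul1=108; issue MUL r3<-Mul1  regs: r0:18,r1:162,r2:Mul2,r3:Mul1
  c15: -  regs: r0:18,r1:162,r2:Mul2,r3:Mul1
  c16: -  regs: r0:18,r1:162,r2:Mul2,r3:Mul1
  c17: -  regs: r0:18,r1:162,r2:Mul2,r3:Mul1
  c18: -  regs: r0:18,r1:162,r2:Mul2,r3:Mul1
  c19: CDB Mul2=648  regs: r0:18,r1:162,r2:648,r3:Mul1
  c20: -  regs: r0:18,r1:162,r2:648,r3:Mul1
  c21: -  regs: r0:18,r1:162,r2:648,r3:Mul1
  c22: -  regs: r0:18,r1:162,r2:648,r3:Mul1

STATUS = VALUE 648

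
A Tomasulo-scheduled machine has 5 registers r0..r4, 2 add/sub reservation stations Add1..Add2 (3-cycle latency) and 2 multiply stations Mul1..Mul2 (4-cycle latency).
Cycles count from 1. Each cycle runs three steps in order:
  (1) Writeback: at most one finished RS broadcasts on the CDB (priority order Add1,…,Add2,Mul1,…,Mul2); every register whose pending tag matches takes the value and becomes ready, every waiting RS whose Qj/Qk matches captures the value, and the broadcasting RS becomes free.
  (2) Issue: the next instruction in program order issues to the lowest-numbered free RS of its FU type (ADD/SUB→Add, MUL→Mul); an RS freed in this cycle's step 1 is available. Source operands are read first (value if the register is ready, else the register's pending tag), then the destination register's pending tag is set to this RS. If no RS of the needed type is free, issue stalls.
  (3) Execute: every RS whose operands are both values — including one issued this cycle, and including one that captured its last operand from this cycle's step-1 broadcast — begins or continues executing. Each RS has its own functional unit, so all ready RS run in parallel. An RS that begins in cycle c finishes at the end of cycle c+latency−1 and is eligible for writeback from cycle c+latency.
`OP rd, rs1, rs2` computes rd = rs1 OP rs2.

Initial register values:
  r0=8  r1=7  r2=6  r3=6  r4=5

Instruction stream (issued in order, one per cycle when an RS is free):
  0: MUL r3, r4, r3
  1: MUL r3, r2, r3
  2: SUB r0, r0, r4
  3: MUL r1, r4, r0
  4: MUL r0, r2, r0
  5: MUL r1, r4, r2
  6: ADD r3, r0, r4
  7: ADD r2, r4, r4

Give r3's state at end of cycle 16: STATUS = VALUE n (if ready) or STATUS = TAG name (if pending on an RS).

cycle 1: issue MUL r3<-Mul1 // r0:8,r1:7,r2:6,r3:Mul1,r4:5
cycle 2: issue MUL r3<-Mul2 // r0:8,r1:7,r2:6,r3:Mul2,r4:5
cycle 3: issue SUB r0<-Add1 // r0:Add1,r1:7,r2:6,r3:Mul2,r4:5
cycle 4: stall // r0:Add1,r1:7,r2:6,r3:Mul2,r4:5
cycle 5: CDB Mul1=30; issue MUL r1<-Mul1 // r0:Add1,r1:Mul1,r2:6,r3:Mul2,r4:5
cycle 6: CDB Add1=3; stall // r0:3,r1:Mul1,r2:6,r3:Mul2,r4:5
cycle 7: stall // r0:3,r1:Mul1,r2:6,r3:Mul2,r4:5
cycle 8: stall // r0:3,r1:Mul1,r2:6,r3:Mul2,r4:5
cycle 9: CDB Mul2=180; issue MUL r0<-Mul2 // r0:Mul2,r1:Mul1,r2:6,r3:180,r4:5
cycle 10: CDB Mul1=15; issue MUL r1<-Mul1 // r0:Mul2,r1:Mul1,r2:6,r3:180,r4:5
cycle 11: issue ADD r3<-Add1 // r0:Mul2,r1:Mul1,r2:6,r3:Add1,r4:5
cycle 12: issue ADD r2<-Add2 // r0:Mul2,r1:Mul1,r2:Add2,r3:Add1,r4:5
cycle 13: CDB Mul2=18 // r0:18,r1:Mul1,r2:Add2,r3:Add1,r4:5
cycle 14: CDB Mul1=30 // r0:18,r1:30,r2:Add2,r3:Add1,r4:5
cycle 15: CDB Add2=10 // r0:18,r1:30,r2:10,r3:Add1,r4:5
cycle 16: CDB Add1=23 // r0:18,r1:30,r2:10,r3:23,r4:5

STATUS = VALUE 23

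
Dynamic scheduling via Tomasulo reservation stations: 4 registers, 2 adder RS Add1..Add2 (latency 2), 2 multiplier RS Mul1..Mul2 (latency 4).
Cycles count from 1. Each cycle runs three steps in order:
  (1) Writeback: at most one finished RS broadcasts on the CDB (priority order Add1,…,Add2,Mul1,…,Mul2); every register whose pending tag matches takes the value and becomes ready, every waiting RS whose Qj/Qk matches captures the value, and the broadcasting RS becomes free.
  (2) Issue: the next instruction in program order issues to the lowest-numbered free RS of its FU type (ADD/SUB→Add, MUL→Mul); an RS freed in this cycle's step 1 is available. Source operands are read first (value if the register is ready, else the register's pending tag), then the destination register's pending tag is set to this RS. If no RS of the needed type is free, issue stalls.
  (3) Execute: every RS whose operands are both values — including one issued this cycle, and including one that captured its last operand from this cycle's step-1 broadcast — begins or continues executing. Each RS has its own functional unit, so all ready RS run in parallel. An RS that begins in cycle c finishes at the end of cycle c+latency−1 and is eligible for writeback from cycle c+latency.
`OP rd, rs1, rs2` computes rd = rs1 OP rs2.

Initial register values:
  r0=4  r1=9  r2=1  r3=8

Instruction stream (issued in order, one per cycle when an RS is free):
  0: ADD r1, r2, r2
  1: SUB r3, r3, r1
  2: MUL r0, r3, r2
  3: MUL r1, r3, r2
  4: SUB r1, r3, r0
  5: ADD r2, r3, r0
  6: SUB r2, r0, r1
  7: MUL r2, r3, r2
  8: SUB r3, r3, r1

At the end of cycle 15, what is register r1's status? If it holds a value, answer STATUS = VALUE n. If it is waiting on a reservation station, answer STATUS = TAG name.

c1: issue ADD r1<-Add1 | r0:4,r1:Add1,r2:1,r3:8
c2: issue SUB r3<-Add2 | r0:4,r1:Add1,r2:1,r3:Add2
c3: CDB Add1=2; issue MUL r0<-Mul1 | r0:Mul1,r1:2,r2:1,r3:Add2
c4: issue MUL r1<-Mul2 | r0:Mul1,r1:Mul2,r2:1,r3:Add2
c5: CDB Add2=6; issue SUB r1<-Add1 | r0:Mul1,r1:Add1,r2:1,r3:6
c6: issue ADD r2<-Add2 | r0:Mul1,r1:Add1,r2:Add2,r3:6
c7: stall | r0:Mul1,r1:Add1,r2:Add2,r3:6
c8: stall | r0:Mul1,r1:Add1,r2:Add2,r3:6
c9: CDB Mul1=6; stall | r0:6,r1:Add1,r2:Add2,r3:6
c10: CDB Mul2=6; stall | r0:6,r1:Add1,r2:Add2,r3:6
c11: CDB Add1=0; issue SUB r2<-Add1 | r0:6,r1:0,r2:Add1,r3:6
c12: CDB Add2=12; issue MUL r2<-Mul1 | r0:6,r1:0,r2:Mul1,r3:6
c13: CDB Add1=6; issue SUB r3<-Add1 | r0:6,r1:0,r2:Mul1,r3:Add1
c14: - | r0:6,r1:0,r2:Mul1,r3:Add1
c15: CDB Add1=6 | r0:6,r1:0,r2:Mul1,r3:6

STATUS = VALUE 0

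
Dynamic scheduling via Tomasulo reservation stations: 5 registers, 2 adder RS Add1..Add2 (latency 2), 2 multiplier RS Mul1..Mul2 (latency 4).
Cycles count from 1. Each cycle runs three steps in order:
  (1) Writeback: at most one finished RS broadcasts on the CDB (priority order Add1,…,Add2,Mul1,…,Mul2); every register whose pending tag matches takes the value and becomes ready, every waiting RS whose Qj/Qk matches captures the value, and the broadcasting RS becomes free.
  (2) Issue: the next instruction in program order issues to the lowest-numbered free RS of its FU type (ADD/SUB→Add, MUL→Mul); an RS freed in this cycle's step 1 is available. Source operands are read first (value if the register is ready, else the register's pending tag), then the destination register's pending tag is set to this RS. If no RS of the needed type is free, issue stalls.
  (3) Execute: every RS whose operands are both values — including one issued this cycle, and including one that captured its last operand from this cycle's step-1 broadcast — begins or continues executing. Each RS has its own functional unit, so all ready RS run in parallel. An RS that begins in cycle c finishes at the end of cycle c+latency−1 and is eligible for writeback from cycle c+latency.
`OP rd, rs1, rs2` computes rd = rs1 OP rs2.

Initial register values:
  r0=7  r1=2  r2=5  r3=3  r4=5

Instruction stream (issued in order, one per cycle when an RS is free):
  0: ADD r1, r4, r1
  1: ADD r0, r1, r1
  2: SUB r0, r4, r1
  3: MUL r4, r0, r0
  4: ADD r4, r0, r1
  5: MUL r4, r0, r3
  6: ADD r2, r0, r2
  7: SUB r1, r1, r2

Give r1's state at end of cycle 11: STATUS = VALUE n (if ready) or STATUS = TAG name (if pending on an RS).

STATUS = VALUE 4

c1: issue ADD r1<-Add1 | r0:7,r1:Add1,r2:5,r3:3,r4:5
c2: issue ADD r0<-Add2 | r0:Add2,r1:Add1,r2:5,r3:3,r4:5
c3: CDB Add1=7; issue SUB r0<-Add1 | r0:Add1,r1:7,r2:5,r3:3,r4:5
c4: issue MUL r4<-Mul1 | r0:Add1,r1:7,r2:5,r3:3,r4:Mul1
c5: CDB Add1=-2; issue ADD r4<-Add1 | r0:-2,r1:7,r2:5,r3:3,r4:Add1
c6: CDB Add2=14; issue MUL r4<-Mul2 | r0:-2,r1:7,r2:5,r3:3,r4:Mul2
c7: CDB Add1=5; issue ADD r2<-Add1 | r0:-2,r1:7,r2:Add1,r3:3,r4:Mul2
c8: issue SUB r1<-Add2 | r0:-2,r1:Add2,r2:Add1,r3:3,r4:Mul2
c9: CDB Add1=3 | r0:-2,r1:Add2,r2:3,r3:3,r4:Mul2
c10: CDB Mul1=4 | r0:-2,r1:Add2,r2:3,r3:3,r4:Mul2
c11: CDB Add2=4 | r0:-2,r1:4,r2:3,r3:3,r4:Mul2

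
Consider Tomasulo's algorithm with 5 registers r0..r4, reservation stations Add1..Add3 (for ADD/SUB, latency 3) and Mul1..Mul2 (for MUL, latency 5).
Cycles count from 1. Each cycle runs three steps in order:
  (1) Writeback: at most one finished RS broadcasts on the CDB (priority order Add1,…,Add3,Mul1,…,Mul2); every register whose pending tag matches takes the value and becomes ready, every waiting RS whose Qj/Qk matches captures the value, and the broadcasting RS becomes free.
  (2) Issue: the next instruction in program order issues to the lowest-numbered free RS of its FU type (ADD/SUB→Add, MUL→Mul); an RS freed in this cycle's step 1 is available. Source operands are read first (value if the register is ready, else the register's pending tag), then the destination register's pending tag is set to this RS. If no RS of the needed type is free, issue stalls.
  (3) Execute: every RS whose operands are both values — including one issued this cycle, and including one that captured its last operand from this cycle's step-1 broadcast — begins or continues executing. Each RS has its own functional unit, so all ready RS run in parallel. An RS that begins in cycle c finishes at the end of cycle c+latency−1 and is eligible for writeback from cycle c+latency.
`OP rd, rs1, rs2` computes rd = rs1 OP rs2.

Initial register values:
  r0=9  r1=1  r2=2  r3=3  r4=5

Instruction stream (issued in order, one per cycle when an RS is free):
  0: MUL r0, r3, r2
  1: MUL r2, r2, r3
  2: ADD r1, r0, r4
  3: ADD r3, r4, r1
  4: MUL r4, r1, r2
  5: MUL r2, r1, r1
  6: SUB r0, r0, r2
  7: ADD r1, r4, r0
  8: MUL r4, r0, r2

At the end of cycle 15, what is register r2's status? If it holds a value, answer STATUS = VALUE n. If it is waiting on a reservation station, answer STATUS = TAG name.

c1: issue MUL r0<-Mul1 | r0:Mul1,r1:1,r2:2,r3:3,r4:5
c2: issue MUL r2<-Mul2 | r0:Mul1,r1:1,r2:Mul2,r3:3,r4:5
c3: issue ADD r1<-Add1 | r0:Mul1,r1:Add1,r2:Mul2,r3:3,r4:5
c4: issue ADD r3<-Add2 | r0:Mul1,r1:Add1,r2:Mul2,r3:Add2,r4:5
c5: stall | r0:Mul1,r1:Add1,r2:Mul2,r3:Add2,r4:5
c6: CDB Mul1=6; issue MUL r4<-Mul1 | r0:6,r1:Add1,r2:Mul2,r3:Add2,r4:Mul1
c7: CDB Mul2=6; issue MUL r2<-Mul2 | r0:6,r1:Add1,r2:Mul2,r3:Add2,r4:Mul1
c8: issue SUB r0<-Add3 | r0:Add3,r1:Add1,r2:Mul2,r3:Add2,r4:Mul1
c9: CDB Add1=11; issue ADD r1<-Add1 | r0:Add3,r1:Add1,r2:Mul2,r3:Add2,r4:Mul1
c10: stall | r0:Add3,r1:Add1,r2:Mul2,r3:Add2,r4:Mul1
c11: stall | r0:Add3,r1:Add1,r2:Mul2,r3:Add2,r4:Mul1
c12: CDB Add2=16; stall | r0:Add3,r1:Add1,r2:Mul2,r3:16,r4:Mul1
c13: stall | r0:Add3,r1:Add1,r2:Mul2,r3:16,r4:Mul1
c14: CDB Mul1=66; issue MUL r4<-Mul1 | r0:Add3,r1:Add1,r2:Mul2,r3:16,r4:Mul1
c15: CDB Mul2=121 | r0:Add3,r1:Add1,r2:121,r3:16,r4:Mul1

STATUS = VALUE 121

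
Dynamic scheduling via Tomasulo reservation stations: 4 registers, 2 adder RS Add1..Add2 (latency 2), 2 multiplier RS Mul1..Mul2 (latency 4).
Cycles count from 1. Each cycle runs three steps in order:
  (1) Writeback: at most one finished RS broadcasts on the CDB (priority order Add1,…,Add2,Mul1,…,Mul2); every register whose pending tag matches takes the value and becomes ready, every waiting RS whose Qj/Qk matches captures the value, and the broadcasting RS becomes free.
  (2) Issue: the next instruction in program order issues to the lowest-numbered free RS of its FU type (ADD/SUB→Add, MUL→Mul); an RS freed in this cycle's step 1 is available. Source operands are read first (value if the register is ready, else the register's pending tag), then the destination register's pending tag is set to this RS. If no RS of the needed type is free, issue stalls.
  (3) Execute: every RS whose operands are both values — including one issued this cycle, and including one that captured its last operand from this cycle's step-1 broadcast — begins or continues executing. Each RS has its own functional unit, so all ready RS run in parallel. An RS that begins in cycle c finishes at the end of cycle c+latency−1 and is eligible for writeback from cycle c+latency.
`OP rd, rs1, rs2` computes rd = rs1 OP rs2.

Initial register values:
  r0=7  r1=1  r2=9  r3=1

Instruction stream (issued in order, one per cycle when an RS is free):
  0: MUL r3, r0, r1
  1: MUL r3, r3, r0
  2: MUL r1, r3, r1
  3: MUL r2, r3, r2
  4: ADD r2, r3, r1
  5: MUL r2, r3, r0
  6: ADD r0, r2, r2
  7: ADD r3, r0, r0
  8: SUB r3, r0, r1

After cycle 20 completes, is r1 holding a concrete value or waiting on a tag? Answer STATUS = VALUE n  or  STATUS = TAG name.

STATUS = VALUE 49

c1: issue MUL r3<-Mul1 | r0:7,r1:1,r2:9,r3:Mul1
c2: issue MUL r3<-Mul2 | r0:7,r1:1,r2:9,r3:Mul2
c3: stall | r0:7,r1:1,r2:9,r3:Mul2
c4: stall | r0:7,r1:1,r2:9,r3:Mul2
c5: CDB Mul1=7; issue MUL r1<-Mul1 | r0:7,r1:Mul1,r2:9,r3:Mul2
c6: stall | r0:7,r1:Mul1,r2:9,r3:Mul2
c7: stall | r0:7,r1:Mul1,r2:9,r3:Mul2
c8: stall | r0:7,r1:Mul1,r2:9,r3:Mul2
c9: CDB Mul2=49; issue MUL r2<-Mul2 | r0:7,r1:Mul1,r2:Mul2,r3:49
c10: issue ADD r2<-Add1 | r0:7,r1:Mul1,r2:Add1,r3:49
c11: stall | r0:7,r1:Mul1,r2:Add1,r3:49
c12: stall | r0:7,r1:Mul1,r2:Add1,r3:49
c13: CDB Mul1=49; issue MUL r2<-Mul1 | r0:7,r1:49,r2:Mul1,r3:49
c14: CDB Mul2=441; issue ADD r0<-Add2 | r0:Add2,r1:49,r2:Mul1,r3:49
c15: CDB Add1=98; issue ADD r3<-Add1 | r0:Add2,r1:49,r2:Mul1,r3:Add1
c16: stall | r0:Add2,r1:49,r2:Mul1,r3:Add1
c17: CDB Mul1=343; stall | r0:Add2,r1:49,r2:343,r3:Add1
c18: stall | r0:Add2,r1:49,r2:343,r3:Add1
c19: CDB Add2=686; issue SUB r3<-Add2 | r0:686,r1:49,r2:343,r3:Add2
c20: - | r0:686,r1:49,r2:343,r3:Add2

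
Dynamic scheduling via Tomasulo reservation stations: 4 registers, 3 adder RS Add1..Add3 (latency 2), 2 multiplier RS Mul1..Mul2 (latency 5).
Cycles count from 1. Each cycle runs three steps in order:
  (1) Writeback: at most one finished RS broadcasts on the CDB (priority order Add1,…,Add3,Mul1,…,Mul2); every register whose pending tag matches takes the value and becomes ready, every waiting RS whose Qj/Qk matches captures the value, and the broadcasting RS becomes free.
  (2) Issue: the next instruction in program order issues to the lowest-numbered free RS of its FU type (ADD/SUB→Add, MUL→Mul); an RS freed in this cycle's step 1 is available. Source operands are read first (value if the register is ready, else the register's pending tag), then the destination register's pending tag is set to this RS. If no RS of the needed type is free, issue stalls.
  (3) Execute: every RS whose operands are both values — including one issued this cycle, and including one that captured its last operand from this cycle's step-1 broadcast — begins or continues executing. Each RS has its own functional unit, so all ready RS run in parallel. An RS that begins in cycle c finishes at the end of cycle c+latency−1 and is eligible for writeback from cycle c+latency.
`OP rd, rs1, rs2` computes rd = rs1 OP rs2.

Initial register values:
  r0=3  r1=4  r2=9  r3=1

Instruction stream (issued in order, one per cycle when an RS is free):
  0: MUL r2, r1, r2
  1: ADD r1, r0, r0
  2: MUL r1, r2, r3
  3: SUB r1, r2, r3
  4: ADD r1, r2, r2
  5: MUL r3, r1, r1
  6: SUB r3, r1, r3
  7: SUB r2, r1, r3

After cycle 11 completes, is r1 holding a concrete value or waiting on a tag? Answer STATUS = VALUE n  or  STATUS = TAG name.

STATUS = VALUE 72

  c1: issue MUL r2<-Mul1  regs: r0:3,r1:4,r2:Mul1,r3:1
  c2: issue ADD r1<-Add1  regs: r0:3,r1:Add1,r2:Mul1,r3:1
  c3: issue MUL r1<-Mul2  regs: r0:3,r1:Mul2,r2:Mul1,r3:1
  c4: CDB Add1=6; issue SUB r1<-Add1  regs: r0:3,r1:Add1,r2:Mul1,r3:1
  c5: issue ADD r1<-Add2  regs: r0:3,r1:Add2,r2:Mul1,r3:1
  c6: CDB Mul1=36; issue MUL r3<-Mul1  regs: r0:3,r1:Add2,r2:36,r3:Mul1
  c7: issue SUB r3<-Add3  regs: r0:3,r1:Add2,r2:36,r3:Add3
  c8: CDB Add1=35; issue SUB r2<-Add1  regs: r0:3,r1:Add2,r2:Add1,r3:Add3
  c9: CDB Add2=72  regs: r0:3,r1:72,r2:Add1,r3:Add3
  c10: -  regs: r0:3,r1:72,r2:Add1,r3:Add3
  c11: CDB Mul2=36  regs: r0:3,r1:72,r2:Add1,r3:Add3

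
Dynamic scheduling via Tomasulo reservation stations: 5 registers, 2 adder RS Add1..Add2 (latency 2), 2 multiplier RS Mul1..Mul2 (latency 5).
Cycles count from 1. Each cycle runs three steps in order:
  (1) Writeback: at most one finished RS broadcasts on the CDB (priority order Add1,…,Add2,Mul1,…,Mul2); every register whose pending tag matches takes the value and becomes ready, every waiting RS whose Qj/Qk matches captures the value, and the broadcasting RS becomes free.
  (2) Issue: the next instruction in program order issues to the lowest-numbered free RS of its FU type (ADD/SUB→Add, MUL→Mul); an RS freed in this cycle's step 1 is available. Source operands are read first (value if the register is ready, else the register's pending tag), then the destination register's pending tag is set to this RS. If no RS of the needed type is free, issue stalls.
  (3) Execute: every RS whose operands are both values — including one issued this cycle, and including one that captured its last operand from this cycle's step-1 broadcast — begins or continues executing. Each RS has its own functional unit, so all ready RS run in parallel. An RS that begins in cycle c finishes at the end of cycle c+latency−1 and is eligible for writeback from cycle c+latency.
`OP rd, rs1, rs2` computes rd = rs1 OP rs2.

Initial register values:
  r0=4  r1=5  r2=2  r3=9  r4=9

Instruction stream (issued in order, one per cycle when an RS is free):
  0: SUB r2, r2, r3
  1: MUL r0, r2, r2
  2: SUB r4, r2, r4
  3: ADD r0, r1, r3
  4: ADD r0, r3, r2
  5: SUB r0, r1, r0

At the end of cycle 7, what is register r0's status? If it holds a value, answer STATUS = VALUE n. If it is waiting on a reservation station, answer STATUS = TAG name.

cycle 1: issue SUB r2<-Add1 // r0:4,r1:5,r2:Add1,r3:9,r4:9
cycle 2: issue MUL r0<-Mul1 // r0:Mul1,r1:5,r2:Add1,r3:9,r4:9
cycle 3: CDB Add1=-7; issue SUB r4<-Add1 // r0:Mul1,r1:5,r2:-7,r3:9,r4:Add1
cycle 4: issue ADD r0<-Add2 // r0:Add2,r1:5,r2:-7,r3:9,r4:Add1
cycle 5: CDB Add1=-16; issue ADD r0<-Add1 // r0:Add1,r1:5,r2:-7,r3:9,r4:-16
cycle 6: CDB Add2=14; issue SUB r0<-Add2 // r0:Add2,r1:5,r2:-7,r3:9,r4:-16
cycle 7: CDB Add1=2 // r0:Add2,r1:5,r2:-7,r3:9,r4:-16

STATUS = TAG Add2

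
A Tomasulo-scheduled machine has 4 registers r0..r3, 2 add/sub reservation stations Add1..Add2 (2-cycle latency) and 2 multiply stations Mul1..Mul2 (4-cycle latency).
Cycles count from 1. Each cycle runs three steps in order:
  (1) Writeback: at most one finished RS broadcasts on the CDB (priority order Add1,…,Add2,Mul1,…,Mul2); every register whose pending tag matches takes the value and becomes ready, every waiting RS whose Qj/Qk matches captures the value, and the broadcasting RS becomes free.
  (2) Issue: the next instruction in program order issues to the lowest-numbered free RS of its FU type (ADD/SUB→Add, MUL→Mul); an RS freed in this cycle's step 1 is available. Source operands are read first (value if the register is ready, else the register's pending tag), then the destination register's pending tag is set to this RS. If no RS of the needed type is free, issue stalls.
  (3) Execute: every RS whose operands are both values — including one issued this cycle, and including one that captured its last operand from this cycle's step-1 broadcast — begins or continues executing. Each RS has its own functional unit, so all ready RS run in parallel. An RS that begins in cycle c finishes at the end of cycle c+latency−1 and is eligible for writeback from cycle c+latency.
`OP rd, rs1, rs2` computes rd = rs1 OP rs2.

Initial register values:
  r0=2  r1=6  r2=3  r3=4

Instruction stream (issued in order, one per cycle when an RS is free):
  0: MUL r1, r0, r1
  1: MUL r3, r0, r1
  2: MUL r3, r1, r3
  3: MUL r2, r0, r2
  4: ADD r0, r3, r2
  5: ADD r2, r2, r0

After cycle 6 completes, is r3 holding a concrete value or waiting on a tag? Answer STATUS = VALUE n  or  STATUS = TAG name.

cycle 1: issue MUL r1<-Mul1 // r0:2,r1:Mul1,r2:3,r3:4
cycle 2: issue MUL r3<-Mul2 // r0:2,r1:Mul1,r2:3,r3:Mul2
cycle 3: stall // r0:2,r1:Mul1,r2:3,r3:Mul2
cycle 4: stall // r0:2,r1:Mul1,r2:3,r3:Mul2
cycle 5: CDB Mul1=12; issue MUL r3<-Mul1 // r0:2,r1:12,r2:3,r3:Mul1
cycle 6: stall // r0:2,r1:12,r2:3,r3:Mul1

STATUS = TAG Mul1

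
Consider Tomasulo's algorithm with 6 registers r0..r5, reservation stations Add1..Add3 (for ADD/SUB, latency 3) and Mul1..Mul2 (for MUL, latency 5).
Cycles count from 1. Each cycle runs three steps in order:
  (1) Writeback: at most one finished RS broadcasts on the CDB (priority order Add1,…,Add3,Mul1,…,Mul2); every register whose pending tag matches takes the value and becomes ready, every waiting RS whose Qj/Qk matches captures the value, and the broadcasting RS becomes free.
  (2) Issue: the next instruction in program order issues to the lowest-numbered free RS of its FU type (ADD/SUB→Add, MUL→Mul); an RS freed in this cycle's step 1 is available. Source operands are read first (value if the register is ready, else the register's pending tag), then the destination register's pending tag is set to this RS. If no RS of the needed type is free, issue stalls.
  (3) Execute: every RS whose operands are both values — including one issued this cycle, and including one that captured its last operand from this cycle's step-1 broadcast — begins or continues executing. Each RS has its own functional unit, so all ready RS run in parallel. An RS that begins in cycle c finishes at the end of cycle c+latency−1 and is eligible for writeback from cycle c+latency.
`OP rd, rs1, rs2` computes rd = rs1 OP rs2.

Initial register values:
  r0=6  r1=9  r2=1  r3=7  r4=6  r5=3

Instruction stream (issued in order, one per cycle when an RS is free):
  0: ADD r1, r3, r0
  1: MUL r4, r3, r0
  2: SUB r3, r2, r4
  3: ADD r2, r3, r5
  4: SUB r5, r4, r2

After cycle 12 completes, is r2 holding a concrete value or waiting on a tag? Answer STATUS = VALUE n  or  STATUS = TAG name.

  c1: issue ADD r1<-Add1  regs: r0:6,r1:Add1,r2:1,r3:7,r4:6,r5:3
  c2: issue MUL r4<-Mul1  regs: r0:6,r1:Add1,r2:1,r3:7,r4:Mul1,r5:3
  c3: issue SUB r3<-Add2  regs: r0:6,r1:Add1,r2:1,r3:Add2,r4:Mul1,r5:3
  c4: CDB Add1=13; issue ADD r2<-Add1  regs: r0:6,r1:13,r2:Add1,r3:Add2,r4:Mul1,r5:3
  c5: issue SUB r5<-Add3  regs: r0:6,r1:13,r2:Add1,r3:Add2,r4:Mul1,r5:Add3
  c6: -  regs: r0:6,r1:13,r2:Add1,r3:Add2,r4:Mul1,r5:Add3
  c7: CDB Mul1=42  regs: r0:6,r1:13,r2:Add1,r3:Add2,r4:42,r5:Add3
  c8: -  regs: r0:6,r1:13,r2:Add1,r3:Add2,r4:42,r5:Add3
  c9: -  regs: r0:6,r1:13,r2:Add1,r3:Add2,r4:42,r5:Add3
  c10: CDB Add2=-41  regs: r0:6,r1:13,r2:Add1,r3:-41,r4:42,r5:Add3
  c11: -  regs: r0:6,r1:13,r2:Add1,r3:-41,r4:42,r5:Add3
  c12: -  regs: r0:6,r1:13,r2:Add1,r3:-41,r4:42,r5:Add3

STATUS = TAG Add1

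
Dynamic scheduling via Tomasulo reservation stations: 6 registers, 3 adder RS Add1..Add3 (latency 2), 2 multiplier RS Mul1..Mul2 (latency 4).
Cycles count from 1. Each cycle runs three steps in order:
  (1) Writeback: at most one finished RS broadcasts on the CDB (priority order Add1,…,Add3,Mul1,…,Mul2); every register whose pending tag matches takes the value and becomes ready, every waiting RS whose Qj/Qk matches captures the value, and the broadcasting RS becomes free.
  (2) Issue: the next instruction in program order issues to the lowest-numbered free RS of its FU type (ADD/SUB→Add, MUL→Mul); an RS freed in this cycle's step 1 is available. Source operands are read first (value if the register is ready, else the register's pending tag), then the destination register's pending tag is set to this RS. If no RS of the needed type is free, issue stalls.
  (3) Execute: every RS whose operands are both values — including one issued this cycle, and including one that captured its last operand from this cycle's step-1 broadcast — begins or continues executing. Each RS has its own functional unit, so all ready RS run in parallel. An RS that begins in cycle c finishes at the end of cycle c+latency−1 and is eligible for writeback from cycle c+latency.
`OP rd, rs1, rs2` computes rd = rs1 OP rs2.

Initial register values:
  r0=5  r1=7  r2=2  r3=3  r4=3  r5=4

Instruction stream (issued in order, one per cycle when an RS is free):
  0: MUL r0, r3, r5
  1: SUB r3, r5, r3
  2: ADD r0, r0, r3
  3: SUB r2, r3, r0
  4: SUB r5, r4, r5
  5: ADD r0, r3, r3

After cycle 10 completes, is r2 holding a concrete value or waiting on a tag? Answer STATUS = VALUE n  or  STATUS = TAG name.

cycle 1: issue MUL r0<-Mul1 // r0:Mul1,r1:7,r2:2,r3:3,r4:3,r5:4
cycle 2: issue SUB r3<-Add1 // r0:Mul1,r1:7,r2:2,r3:Add1,r4:3,r5:4
cycle 3: issue ADD r0<-Add2 // r0:Add2,r1:7,r2:2,r3:Add1,r4:3,r5:4
cycle 4: CDB Add1=1; issue SUB r2<-Add1 // r0:Add2,r1:7,r2:Add1,r3:1,r4:3,r5:4
cycle 5: CDB Mul1=12; issue SUB r5<-Add3 // r0:Add2,r1:7,r2:Add1,r3:1,r4:3,r5:Add3
cycle 6: stall // r0:Add2,r1:7,r2:Add1,r3:1,r4:3,r5:Add3
cycle 7: CDB Add2=13; issue ADD r0<-Add2 // r0:Add2,r1:7,r2:Add1,r3:1,r4:3,r5:Add3
cycle 8: CDB Add3=-1 // r0:Add2,r1:7,r2:Add1,r3:1,r4:3,r5:-1
cycle 9: CDB Add1=-12 // r0:Add2,r1:7,r2:-12,r3:1,r4:3,r5:-1
cycle 10: CDB Add2=2 // r0:2,r1:7,r2:-12,r3:1,r4:3,r5:-1

STATUS = VALUE -12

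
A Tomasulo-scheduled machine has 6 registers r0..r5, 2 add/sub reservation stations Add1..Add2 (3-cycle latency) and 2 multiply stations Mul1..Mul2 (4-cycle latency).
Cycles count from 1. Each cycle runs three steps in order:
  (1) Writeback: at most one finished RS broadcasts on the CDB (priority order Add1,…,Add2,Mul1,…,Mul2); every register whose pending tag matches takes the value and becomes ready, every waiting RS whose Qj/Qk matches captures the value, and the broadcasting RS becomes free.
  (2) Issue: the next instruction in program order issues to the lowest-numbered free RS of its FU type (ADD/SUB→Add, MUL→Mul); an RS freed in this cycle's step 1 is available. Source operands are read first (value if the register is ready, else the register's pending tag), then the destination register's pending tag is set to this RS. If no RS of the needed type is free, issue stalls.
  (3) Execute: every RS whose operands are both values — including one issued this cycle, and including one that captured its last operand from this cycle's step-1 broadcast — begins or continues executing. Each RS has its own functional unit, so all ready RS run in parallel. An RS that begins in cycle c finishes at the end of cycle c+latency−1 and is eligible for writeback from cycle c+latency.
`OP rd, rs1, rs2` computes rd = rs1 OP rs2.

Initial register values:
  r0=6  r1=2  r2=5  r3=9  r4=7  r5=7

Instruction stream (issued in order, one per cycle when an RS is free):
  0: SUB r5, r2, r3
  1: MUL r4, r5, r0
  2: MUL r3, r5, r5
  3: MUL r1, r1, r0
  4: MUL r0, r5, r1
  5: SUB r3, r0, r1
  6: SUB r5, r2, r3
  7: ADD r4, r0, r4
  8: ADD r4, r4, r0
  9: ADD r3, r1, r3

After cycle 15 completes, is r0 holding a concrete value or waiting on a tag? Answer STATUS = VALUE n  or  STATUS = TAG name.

c1: issue SUB r5<-Add1 | r0:6,r1:2,r2:5,r3:9,r4:7,r5:Add1
c2: issue MUL r4<-Mul1 | r0:6,r1:2,r2:5,r3:9,r4:Mul1,r5:Add1
c3: issue MUL r3<-Mul2 | r0:6,r1:2,r2:5,r3:Mul2,r4:Mul1,r5:Add1
c4: CDB Add1=-4; stall | r0:6,r1:2,r2:5,r3:Mul2,r4:Mul1,r5:-4
c5: stall | r0:6,r1:2,r2:5,r3:Mul2,r4:Mul1,r5:-4
c6: stall | r0:6,r1:2,r2:5,r3:Mul2,r4:Mul1,r5:-4
c7: stall | r0:6,r1:2,r2:5,r3:Mul2,r4:Mul1,r5:-4
c8: CDB Mul1=-24; issue MUL r1<-Mul1 | r0:6,r1:Mul1,r2:5,r3:Mul2,r4:-24,r5:-4
c9: CDB Mul2=16; issue MUL r0<-Mul2 | r0:Mul2,r1:Mul1,r2:5,r3:16,r4:-24,r5:-4
c10: issue SUB r3<-Add1 | r0:Mul2,r1:Mul1,r2:5,r3:Add1,r4:-24,r5:-4
c11: issue SUB r5<-Add2 | r0:Mul2,r1:Mul1,r2:5,r3:Add1,r4:-24,r5:Add2
c12: CDB Mul1=12; stall | r0:Mul2,r1:12,r2:5,r3:Add1,r4:-24,r5:Add2
c13: stall | r0:Mul2,r1:12,r2:5,r3:Add1,r4:-24,r5:Add2
c14: stall | r0:Mul2,r1:12,r2:5,r3:Add1,r4:-24,r5:Add2
c15: stall | r0:Mul2,r1:12,r2:5,r3:Add1,r4:-24,r5:Add2

STATUS = TAG Mul2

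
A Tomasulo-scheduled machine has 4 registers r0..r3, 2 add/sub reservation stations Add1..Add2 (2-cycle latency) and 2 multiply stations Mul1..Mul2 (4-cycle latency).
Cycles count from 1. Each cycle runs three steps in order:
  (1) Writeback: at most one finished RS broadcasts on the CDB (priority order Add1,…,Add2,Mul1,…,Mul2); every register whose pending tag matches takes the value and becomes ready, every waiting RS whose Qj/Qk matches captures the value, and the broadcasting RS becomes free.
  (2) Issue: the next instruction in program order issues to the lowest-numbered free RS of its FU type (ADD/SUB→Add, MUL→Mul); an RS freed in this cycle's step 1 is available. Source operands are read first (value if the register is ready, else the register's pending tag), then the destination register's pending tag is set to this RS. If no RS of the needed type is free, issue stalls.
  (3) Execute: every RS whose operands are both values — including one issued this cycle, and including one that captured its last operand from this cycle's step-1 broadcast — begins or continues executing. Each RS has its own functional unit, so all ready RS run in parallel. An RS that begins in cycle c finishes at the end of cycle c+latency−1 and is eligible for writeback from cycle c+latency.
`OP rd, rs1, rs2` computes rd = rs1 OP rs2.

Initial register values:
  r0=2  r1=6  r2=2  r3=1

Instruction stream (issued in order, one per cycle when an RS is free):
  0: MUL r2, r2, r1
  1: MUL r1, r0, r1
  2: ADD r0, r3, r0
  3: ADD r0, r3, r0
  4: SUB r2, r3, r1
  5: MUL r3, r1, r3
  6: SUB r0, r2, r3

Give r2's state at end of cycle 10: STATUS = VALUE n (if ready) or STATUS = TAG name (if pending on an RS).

STATUS = VALUE -11

  c1: issue MUL r2<-Mul1  regs: r0:2,r1:6,r2:Mul1,r3:1
  c2: issue MUL r1<-Mul2  regs: r0:2,r1:Mul2,r2:Mul1,r3:1
  c3: issue ADD r0<-Add1  regs: r0:Add1,r1:Mul2,r2:Mul1,r3:1
  c4: issue ADD r0<-Add2  regs: r0:Add2,r1:Mul2,r2:Mul1,r3:1
  c5: CDB Add1=3; issue SUB r2<-Add1  regs: r0:Add2,r1:Mul2,r2:Add1,r3:1
  c6: CDB Mul1=12; issue MUL r3<-Mul1  regs: r0:Add2,r1:Mul2,r2:Add1,r3:Mul1
  c7: CDB Add2=4; issue SUB r0<-Add2  regs: r0:Add2,r1:Mul2,r2:Add1,r3:Mul1
  c8: CDB Mul2=12  regs: r0:Add2,r1:12,r2:Add1,r3:Mul1
  c9: -  regs: r0:Add2,r1:12,r2:Add1,r3:Mul1
  c10: CDB Add1=-11  regs: r0:Add2,r1:12,r2:-11,r3:Mul1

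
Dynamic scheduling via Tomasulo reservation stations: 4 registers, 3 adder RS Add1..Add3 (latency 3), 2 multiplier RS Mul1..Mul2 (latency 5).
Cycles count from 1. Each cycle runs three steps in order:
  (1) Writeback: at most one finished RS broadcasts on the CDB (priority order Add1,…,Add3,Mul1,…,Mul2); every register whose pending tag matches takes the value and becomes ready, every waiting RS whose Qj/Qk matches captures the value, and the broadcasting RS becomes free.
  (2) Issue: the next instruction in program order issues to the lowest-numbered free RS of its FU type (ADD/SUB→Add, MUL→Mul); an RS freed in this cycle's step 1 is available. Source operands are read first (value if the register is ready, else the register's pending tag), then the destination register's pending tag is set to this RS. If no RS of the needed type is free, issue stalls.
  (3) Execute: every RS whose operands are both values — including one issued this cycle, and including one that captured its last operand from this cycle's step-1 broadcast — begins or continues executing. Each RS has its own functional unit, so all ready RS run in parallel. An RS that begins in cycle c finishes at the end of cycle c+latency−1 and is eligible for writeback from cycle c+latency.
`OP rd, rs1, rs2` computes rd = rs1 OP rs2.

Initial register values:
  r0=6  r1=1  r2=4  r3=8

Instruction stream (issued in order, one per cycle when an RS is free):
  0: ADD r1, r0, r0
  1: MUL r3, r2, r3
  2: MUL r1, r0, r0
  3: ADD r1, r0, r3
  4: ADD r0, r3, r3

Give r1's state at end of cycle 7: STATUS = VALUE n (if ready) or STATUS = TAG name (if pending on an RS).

STATUS = TAG Add1

c1: issue ADD r1<-Add1 | r0:6,r1:Add1,r2:4,r3:8
c2: issue MUL r3<-Mul1 | r0:6,r1:Add1,r2:4,r3:Mul1
c3: issue MUL r1<-Mul2 | r0:6,r1:Mul2,r2:4,r3:Mul1
c4: CDB Add1=12; issue ADD r1<-Add1 | r0:6,r1:Add1,r2:4,r3:Mul1
c5: issue ADD r0<-Add2 | r0:Add2,r1:Add1,r2:4,r3:Mul1
c6: - | r0:Add2,r1:Add1,r2:4,r3:Mul1
c7: CDB Mul1=32 | r0:Add2,r1:Add1,r2:4,r3:32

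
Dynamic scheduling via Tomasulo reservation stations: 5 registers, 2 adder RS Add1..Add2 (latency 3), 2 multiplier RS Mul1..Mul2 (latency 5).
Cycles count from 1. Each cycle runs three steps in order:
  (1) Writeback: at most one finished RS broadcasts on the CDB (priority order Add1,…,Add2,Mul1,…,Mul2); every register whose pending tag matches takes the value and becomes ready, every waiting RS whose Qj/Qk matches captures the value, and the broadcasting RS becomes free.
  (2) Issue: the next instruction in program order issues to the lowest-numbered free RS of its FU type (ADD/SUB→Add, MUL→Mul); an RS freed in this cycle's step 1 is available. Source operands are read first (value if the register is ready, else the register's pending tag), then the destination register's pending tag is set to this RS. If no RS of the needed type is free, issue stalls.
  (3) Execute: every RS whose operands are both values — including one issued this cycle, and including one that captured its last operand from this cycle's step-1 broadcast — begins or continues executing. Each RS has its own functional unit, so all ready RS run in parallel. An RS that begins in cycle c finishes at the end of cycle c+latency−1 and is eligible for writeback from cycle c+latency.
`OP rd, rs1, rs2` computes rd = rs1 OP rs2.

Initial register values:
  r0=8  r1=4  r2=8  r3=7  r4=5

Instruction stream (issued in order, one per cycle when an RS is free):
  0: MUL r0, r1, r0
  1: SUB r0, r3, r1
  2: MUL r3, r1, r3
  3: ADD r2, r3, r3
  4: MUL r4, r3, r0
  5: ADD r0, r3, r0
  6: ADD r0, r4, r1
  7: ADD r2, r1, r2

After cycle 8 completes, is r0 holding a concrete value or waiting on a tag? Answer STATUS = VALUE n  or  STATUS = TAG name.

  c1: issue MUL r0<-Mul1  regs: r0:Mul1,r1:4,r2:8,r3:7,r4:5
  c2: issue SUB r0<-Add1  regs: r0:Add1,r1:4,r2:8,r3:7,r4:5
  c3: issue MUL r3<-Mul2  regs: r0:Add1,r1:4,r2:8,r3:Mul2,r4:5
  c4: issue ADD r2<-Add2  regs: r0:Add1,r1:4,r2:Add2,r3:Mul2,r4:5
  c5: CDB Add1=3; stall  regs: r0:3,r1:4,r2:Add2,r3:Mul2,r4:5
  c6: CDB Mul1=32; issue MUL r4<-Mul1  regs: r0:3,r1:4,r2:Add2,r3:Mul2,r4:Mul1
  c7: issue ADD r0<-Add1  regs: r0:Add1,r1:4,r2:Add2,r3:Mul2,r4:Mul1
  c8: CDB Mul2=28; stall  regs: r0:Add1,r1:4,r2:Add2,r3:28,r4:Mul1

STATUS = TAG Add1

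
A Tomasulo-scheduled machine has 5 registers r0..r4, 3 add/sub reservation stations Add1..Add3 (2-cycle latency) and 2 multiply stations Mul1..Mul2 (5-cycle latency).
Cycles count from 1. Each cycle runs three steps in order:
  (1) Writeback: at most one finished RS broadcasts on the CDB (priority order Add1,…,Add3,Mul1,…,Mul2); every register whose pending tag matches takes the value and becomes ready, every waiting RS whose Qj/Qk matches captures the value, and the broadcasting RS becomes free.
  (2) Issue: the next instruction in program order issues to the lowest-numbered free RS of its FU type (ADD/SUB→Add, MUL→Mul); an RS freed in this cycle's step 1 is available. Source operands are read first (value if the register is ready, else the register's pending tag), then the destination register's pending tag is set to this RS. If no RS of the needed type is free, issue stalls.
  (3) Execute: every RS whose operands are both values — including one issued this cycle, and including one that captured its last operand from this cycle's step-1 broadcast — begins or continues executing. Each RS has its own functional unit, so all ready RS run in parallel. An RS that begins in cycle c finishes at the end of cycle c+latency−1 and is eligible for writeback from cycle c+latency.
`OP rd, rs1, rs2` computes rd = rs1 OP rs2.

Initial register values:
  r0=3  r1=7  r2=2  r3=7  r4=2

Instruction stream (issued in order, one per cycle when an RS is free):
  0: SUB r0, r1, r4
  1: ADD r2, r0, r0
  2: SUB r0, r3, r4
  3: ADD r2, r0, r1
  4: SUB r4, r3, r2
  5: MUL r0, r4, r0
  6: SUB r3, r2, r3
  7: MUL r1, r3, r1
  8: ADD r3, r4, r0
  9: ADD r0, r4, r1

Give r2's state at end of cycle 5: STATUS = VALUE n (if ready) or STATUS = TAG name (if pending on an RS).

c1: issue SUB r0<-Add1 | r0:Add1,r1:7,r2:2,r3:7,r4:2
c2: issue ADD r2<-Add2 | r0:Add1,r1:7,r2:Add2,r3:7,r4:2
c3: CDB Add1=5; issue SUB r0<-Add1 | r0:Add1,r1:7,r2:Add2,r3:7,r4:2
c4: issue ADD r2<-Add3 | r0:Add1,r1:7,r2:Add3,r3:7,r4:2
c5: CDB Add1=5; issue SUB r4<-Add1 | r0:5,r1:7,r2:Add3,r3:7,r4:Add1

STATUS = TAG Add3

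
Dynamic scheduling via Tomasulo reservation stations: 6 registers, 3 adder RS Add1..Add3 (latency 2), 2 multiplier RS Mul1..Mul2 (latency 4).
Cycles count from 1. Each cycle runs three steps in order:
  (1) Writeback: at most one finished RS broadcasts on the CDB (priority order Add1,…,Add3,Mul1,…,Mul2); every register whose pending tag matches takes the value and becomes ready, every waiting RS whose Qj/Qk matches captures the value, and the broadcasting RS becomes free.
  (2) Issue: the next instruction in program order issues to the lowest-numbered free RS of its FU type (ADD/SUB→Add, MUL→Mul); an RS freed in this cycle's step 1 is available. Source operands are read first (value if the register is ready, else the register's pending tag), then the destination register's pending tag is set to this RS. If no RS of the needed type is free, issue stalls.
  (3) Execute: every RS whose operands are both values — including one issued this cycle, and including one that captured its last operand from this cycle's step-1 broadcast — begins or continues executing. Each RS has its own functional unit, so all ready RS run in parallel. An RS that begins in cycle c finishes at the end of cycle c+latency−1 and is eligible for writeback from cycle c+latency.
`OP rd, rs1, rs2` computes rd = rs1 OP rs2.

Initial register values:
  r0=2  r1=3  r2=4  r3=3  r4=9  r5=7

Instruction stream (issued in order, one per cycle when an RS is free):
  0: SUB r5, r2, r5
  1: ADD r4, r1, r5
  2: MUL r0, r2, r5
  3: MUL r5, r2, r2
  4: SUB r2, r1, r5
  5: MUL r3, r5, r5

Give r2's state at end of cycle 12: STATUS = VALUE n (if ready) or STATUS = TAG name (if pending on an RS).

STATUS = VALUE -13

cycle 1: issue SUB r5<-Add1 // r0:2,r1:3,r2:4,r3:3,r4:9,r5:Add1
cycle 2: issue ADD r4<-Add2 // r0:2,r1:3,r2:4,r3:3,r4:Add2,r5:Add1
cycle 3: CDB Add1=-3; issue MUL r0<-Mul1 // r0:Mul1,r1:3,r2:4,r3:3,r4:Add2,r5:-3
cycle 4: issue MUL r5<-Mul2 // r0:Mul1,r1:3,r2:4,r3:3,r4:Add2,r5:Mul2
cycle 5: CDB Add2=0; issue SUB r2<-Add1 // r0:Mul1,r1:3,r2:Add1,r3:3,r4:0,r5:Mul2
cycle 6: stall // r0:Mul1,r1:3,r2:Add1,r3:3,r4:0,r5:Mul2
cycle 7: CDB Mul1=-12; issue MUL r3<-Mul1 // r0:-12,r1:3,r2:Add1,r3:Mul1,r4:0,r5:Mul2
cycle 8: CDB Mul2=16 // r0:-12,r1:3,r2:Add1,r3:Mul1,r4:0,r5:16
cycle 9: - // r0:-12,r1:3,r2:Add1,r3:Mul1,r4:0,r5:16
cycle 10: CDB Add1=-13 // r0:-12,r1:3,r2:-13,r3:Mul1,r4:0,r5:16
cycle 11: - // r0:-12,r1:3,r2:-13,r3:Mul1,r4:0,r5:16
cycle 12: CDB Mul1=256 // r0:-12,r1:3,r2:-13,r3:256,r4:0,r5:16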